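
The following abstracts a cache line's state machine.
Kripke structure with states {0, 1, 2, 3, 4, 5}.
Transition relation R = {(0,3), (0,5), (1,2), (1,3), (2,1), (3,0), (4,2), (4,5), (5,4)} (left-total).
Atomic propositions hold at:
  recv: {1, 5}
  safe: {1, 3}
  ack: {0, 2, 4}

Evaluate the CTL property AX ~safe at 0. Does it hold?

No

Sat(~safe) = {0, 2, 4, 5}
Sat(AX ~safe) = {s : every successor in {0, 2, 4, 5}} = {3, 4, 5}
0 ∉ Sat(AX ~safe) = {3, 4, 5}, so the formula does not hold at 0.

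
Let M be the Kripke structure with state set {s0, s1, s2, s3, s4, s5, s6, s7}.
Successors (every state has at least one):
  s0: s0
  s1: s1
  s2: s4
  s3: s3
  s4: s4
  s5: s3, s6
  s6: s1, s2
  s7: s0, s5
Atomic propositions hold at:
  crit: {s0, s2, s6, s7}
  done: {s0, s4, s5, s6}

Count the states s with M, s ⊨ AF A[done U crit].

A[done U crit]: least fixpoint, start Z0 = Sat(crit) = {s0, s2, s6, s7}, add states in Sat(done) with every successor in Z. Already a fixed point.
Sat(A[done U crit]) = {s0, s2, s6, s7}
AF A[done U crit]: least fixpoint, start Z0 = {s0, s2, s6, s7}, add states with every successor in Z. Already a fixed point.
Sat(AF A[done U crit]) = {s0, s2, s6, s7}
|Sat(AF A[done U crit])| = |{s0, s2, s6, s7}| = 4.

4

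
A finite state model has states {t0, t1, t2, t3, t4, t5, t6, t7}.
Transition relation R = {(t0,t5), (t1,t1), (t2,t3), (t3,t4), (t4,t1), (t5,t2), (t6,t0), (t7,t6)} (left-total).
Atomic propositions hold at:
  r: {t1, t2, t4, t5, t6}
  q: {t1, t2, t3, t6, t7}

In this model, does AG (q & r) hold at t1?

Yes

Sat(q & r) = {t1, t2, t6}
AG (q & r): greatest fixpoint, start Z0 = {t1, t2, t6}, keep only states in Sat with every successor in Z. Z1 = {t1}; fixed.
Sat(AG (q & r)) = {t1}
t1 ∈ Sat(AG (q & r)) = {t1}, so the formula holds at t1.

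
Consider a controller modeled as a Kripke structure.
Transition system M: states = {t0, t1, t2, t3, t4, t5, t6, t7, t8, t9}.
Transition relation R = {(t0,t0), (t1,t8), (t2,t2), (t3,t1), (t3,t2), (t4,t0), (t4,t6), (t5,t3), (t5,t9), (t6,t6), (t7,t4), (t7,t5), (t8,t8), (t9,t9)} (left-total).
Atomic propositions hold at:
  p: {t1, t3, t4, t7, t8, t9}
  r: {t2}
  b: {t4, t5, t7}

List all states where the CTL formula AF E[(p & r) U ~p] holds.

{t0, t2, t4, t5, t6, t7}

Sat(p & r) = ∅
Sat(~p) = {t0, t2, t5, t6}
E[(p & r) U ~p]: least fixpoint, start Z0 = Sat(~p) = {t0, t2, t5, t6}, add states in Sat(p & r) with some successor in Z. Already a fixed point.
Sat(E[(p & r) U ~p]) = {t0, t2, t5, t6}
AF E[(p & r) U ~p]: least fixpoint, start Z0 = {t0, t2, t5, t6}, add states with every successor in Z. Z1 = {t0, t2, t4, t5, t6}; Z2 = {t0, t2, t4, t5, t6, t7}; fixed.
Sat(AF E[(p & r) U ~p]) = {t0, t2, t4, t5, t6, t7}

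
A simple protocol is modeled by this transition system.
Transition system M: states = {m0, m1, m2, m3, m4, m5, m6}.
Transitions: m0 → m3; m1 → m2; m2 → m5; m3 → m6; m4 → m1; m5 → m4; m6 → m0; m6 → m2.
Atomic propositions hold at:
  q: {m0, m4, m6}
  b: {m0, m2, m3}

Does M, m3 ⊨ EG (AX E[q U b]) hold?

Yes

E[q U b]: least fixpoint, start Z0 = Sat(b) = {m0, m2, m3}, add states in Sat(q) with some successor in Z. Z1 = {m0, m2, m3, m6}; fixed.
Sat(E[q U b]) = {m0, m2, m3, m6}
Sat(AX E[q U b]) = {s : every successor in {m0, m2, m3, m6}} = {m0, m1, m3, m6}
EG (AX E[q U b]): greatest fixpoint, start Z0 = {m0, m1, m3, m6}, keep only states in Sat with some successor in Z. Z1 = {m0, m3, m6}; fixed.
Sat(EG (AX E[q U b])) = {m0, m3, m6}
m3 ∈ Sat(EG (AX E[q U b])) = {m0, m3, m6}, so the formula holds at m3.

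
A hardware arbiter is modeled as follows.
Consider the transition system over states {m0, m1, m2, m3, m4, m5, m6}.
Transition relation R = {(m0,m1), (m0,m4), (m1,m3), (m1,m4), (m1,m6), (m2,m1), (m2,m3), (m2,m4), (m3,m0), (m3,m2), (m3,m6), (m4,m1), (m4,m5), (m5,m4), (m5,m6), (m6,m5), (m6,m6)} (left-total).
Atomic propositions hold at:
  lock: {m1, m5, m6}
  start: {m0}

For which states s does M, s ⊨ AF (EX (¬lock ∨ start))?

{m0, m1, m2, m3, m4, m5}

Sat(¬lock) = {m0, m2, m3, m4}
Sat(¬lock ∨ start) = {m0, m2, m3, m4}
Sat(EX (¬lock ∨ start)) = {s : some successor in {m0, m2, m3, m4}} = {m0, m1, m2, m3, m5}
AF (EX (¬lock ∨ start)): least fixpoint, start Z0 = {m0, m1, m2, m3, m5}, add states with every successor in Z. Z1 = {m0, m1, m2, m3, m4, m5}; fixed.
Sat(AF (EX (¬lock ∨ start))) = {m0, m1, m2, m3, m4, m5}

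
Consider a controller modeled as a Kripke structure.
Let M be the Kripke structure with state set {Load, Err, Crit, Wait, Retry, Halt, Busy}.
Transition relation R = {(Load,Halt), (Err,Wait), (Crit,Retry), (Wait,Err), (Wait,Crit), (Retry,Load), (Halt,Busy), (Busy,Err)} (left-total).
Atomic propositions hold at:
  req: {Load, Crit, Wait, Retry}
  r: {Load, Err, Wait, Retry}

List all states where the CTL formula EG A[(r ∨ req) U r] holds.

Sat(r ∨ req) = {Load, Err, Crit, Wait, Retry}
A[(r ∨ req) U r]: least fixpoint, start Z0 = Sat(r) = {Load, Err, Wait, Retry}, add states in Sat(r ∨ req) with every successor in Z. Z1 = {Load, Err, Crit, Wait, Retry}; fixed.
Sat(A[(r ∨ req) U r]) = {Load, Err, Crit, Wait, Retry}
EG A[(r ∨ req) U r]: greatest fixpoint, start Z0 = {Load, Err, Crit, Wait, Retry}, keep only states in Sat with some successor in Z. Z1 = {Err, Crit, Wait, Retry}; Z2 = {Err, Crit, Wait}; Z3 = {Err, Wait}; fixed.
Sat(EG A[(r ∨ req) U r]) = {Err, Wait}

{Err, Wait}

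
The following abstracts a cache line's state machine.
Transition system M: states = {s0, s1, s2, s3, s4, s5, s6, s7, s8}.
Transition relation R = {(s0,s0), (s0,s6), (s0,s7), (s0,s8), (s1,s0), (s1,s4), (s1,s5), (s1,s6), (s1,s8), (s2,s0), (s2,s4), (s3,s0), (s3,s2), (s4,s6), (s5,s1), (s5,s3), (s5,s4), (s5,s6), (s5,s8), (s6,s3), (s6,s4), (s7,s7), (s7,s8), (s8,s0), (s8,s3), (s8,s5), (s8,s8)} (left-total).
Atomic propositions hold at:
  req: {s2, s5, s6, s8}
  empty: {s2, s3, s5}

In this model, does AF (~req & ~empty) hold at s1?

Sat(~req) = {s0, s1, s3, s4, s7}
Sat(~empty) = {s0, s1, s4, s6, s7, s8}
Sat(~req & ~empty) = {s0, s1, s4, s7}
AF (~req & ~empty): least fixpoint, start Z0 = {s0, s1, s4, s7}, add states with every successor in Z. Z1 = {s0, s1, s2, s4, s7}; Z2 = {s0, s1, s2, s3, s4, s7}; Z3 = {s0, s1, s2, s3, s4, s6, s7}; fixed.
Sat(AF (~req & ~empty)) = {s0, s1, s2, s3, s4, s6, s7}
s1 ∈ Sat(AF (~req & ~empty)) = {s0, s1, s2, s3, s4, s6, s7}, so the formula holds at s1.

Yes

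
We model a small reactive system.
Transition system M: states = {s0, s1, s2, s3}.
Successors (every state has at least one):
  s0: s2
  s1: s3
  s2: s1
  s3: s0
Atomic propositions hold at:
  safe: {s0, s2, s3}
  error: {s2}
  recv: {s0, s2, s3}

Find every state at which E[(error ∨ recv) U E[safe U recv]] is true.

{s0, s2, s3}

Sat(error ∨ recv) = {s0, s2, s3}
E[safe U recv]: least fixpoint, start Z0 = Sat(recv) = {s0, s2, s3}, add states in Sat(safe) with some successor in Z. Already a fixed point.
Sat(E[safe U recv]) = {s0, s2, s3}
E[(error ∨ recv) U E[safe U recv]]: least fixpoint, start Z0 = Sat(E[safe U recv]) = {s0, s2, s3}, add states in Sat(error ∨ recv) with some successor in Z. Already a fixed point.
Sat(E[(error ∨ recv) U E[safe U recv]]) = {s0, s2, s3}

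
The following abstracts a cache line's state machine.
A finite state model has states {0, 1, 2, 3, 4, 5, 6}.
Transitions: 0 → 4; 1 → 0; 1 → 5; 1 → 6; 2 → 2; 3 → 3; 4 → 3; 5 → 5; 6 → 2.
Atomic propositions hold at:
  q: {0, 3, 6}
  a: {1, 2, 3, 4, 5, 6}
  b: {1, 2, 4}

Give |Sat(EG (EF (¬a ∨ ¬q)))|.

4

Sat(¬a) = {0}
Sat(¬q) = {1, 2, 4, 5}
Sat(¬a ∨ ¬q) = {0, 1, 2, 4, 5}
EF (¬a ∨ ¬q): least fixpoint, start Z0 = {0, 1, 2, 4, 5}, add states with some successor in Z. Z1 = {0, 1, 2, 4, 5, 6}; fixed.
Sat(EF (¬a ∨ ¬q)) = {0, 1, 2, 4, 5, 6}
EG (EF (¬a ∨ ¬q)): greatest fixpoint, start Z0 = {0, 1, 2, 4, 5, 6}, keep only states in Sat with some successor in Z. Z1 = {0, 1, 2, 5, 6}; Z2 = {1, 2, 5, 6}; fixed.
Sat(EG (EF (¬a ∨ ¬q))) = {1, 2, 5, 6}
|Sat(EG (EF (¬a ∨ ¬q)))| = |{1, 2, 5, 6}| = 4.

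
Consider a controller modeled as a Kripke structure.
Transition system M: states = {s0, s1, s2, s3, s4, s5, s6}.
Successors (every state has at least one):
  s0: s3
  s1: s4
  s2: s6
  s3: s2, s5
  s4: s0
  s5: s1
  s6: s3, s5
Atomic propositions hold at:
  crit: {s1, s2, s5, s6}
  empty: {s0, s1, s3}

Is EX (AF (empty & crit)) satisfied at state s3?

Yes

Sat(empty & crit) = {s1}
AF (empty & crit): least fixpoint, start Z0 = {s1}, add states with every successor in Z. Z1 = {s1, s5}; fixed.
Sat(AF (empty & crit)) = {s1, s5}
Sat(EX (AF (empty & crit))) = {s : some successor in {s1, s5}} = {s3, s5, s6}
s3 ∈ Sat(EX (AF (empty & crit))) = {s3, s5, s6}, so the formula holds at s3.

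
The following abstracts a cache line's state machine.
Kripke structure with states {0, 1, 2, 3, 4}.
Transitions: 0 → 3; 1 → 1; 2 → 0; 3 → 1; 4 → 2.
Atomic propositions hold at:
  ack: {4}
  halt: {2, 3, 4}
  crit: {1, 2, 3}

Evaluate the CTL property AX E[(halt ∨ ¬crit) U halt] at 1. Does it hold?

No

Sat(¬crit) = {0, 4}
Sat(halt ∨ ¬crit) = {0, 2, 3, 4}
E[(halt ∨ ¬crit) U halt]: least fixpoint, start Z0 = Sat(halt) = {2, 3, 4}, add states in Sat(halt ∨ ¬crit) with some successor in Z. Z1 = {0, 2, 3, 4}; fixed.
Sat(E[(halt ∨ ¬crit) U halt]) = {0, 2, 3, 4}
Sat(AX E[(halt ∨ ¬crit) U halt]) = {s : every successor in {0, 2, 3, 4}} = {0, 2, 4}
1 ∉ Sat(AX E[(halt ∨ ¬crit) U halt]) = {0, 2, 4}, so the formula does not hold at 1.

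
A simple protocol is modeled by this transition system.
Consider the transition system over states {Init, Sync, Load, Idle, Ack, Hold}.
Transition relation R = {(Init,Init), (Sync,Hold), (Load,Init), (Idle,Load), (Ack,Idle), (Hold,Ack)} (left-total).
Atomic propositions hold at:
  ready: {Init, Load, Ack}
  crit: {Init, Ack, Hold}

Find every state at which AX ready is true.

Sat(AX ready) = {s : every successor in {Init, Load, Ack}} = {Init, Load, Idle, Hold}

{Init, Load, Idle, Hold}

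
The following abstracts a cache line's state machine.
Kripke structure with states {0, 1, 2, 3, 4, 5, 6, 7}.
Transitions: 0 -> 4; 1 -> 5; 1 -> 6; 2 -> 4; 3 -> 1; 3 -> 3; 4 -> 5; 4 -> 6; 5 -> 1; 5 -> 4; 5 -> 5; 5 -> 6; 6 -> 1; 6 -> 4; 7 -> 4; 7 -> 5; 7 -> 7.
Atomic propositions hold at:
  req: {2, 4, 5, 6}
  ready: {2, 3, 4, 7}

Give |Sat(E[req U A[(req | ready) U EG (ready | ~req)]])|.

2

Sat(req | ready) = {2, 3, 4, 5, 6, 7}
Sat(~req) = {0, 1, 3, 7}
Sat(ready | ~req) = {0, 1, 2, 3, 4, 7}
EG (ready | ~req): greatest fixpoint, start Z0 = {0, 1, 2, 3, 4, 7}, keep only states in Sat with some successor in Z. Z1 = {0, 2, 3, 7}; Z2 = {3, 7}; fixed.
Sat(EG (ready | ~req)) = {3, 7}
A[(req | ready) U EG (ready | ~req)]: least fixpoint, start Z0 = Sat(EG (ready | ~req)) = {3, 7}, add states in Sat(req | ready) with every successor in Z. Already a fixed point.
Sat(A[(req | ready) U EG (ready | ~req)]) = {3, 7}
E[req U A[(req | ready) U EG (ready | ~req)]]: least fixpoint, start Z0 = Sat(A[(req | ready) U EG (ready | ~req)]) = {3, 7}, add states in Sat(req) with some successor in Z. Already a fixed point.
Sat(E[req U A[(req | ready) U EG (ready | ~req)]]) = {3, 7}
|Sat(E[req U A[(req | ready) U EG (ready | ~req)]])| = |{3, 7}| = 2.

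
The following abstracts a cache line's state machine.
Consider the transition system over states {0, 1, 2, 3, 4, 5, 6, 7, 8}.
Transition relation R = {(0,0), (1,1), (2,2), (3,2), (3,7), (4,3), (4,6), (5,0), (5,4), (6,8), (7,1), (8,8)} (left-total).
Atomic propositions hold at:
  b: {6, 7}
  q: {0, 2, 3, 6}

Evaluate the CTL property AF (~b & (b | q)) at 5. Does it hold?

No

Sat(~b) = {0, 1, 2, 3, 4, 5, 8}
Sat(b | q) = {0, 2, 3, 6, 7}
Sat(~b & (b | q)) = {0, 2, 3}
AF (~b & (b | q)): least fixpoint, start Z0 = {0, 2, 3}, add states with every successor in Z. Already a fixed point.
Sat(AF (~b & (b | q))) = {0, 2, 3}
5 ∉ Sat(AF (~b & (b | q))) = {0, 2, 3}, so the formula does not hold at 5.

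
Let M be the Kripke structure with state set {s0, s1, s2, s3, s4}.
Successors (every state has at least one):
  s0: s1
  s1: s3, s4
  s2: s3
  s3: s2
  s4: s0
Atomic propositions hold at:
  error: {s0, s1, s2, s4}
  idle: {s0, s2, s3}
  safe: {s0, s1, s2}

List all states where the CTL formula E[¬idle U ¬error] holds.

Sat(¬idle) = {s1, s4}
Sat(¬error) = {s3}
E[¬idle U ¬error]: least fixpoint, start Z0 = Sat(¬error) = {s3}, add states in Sat(¬idle) with some successor in Z. Z1 = {s1, s3}; fixed.
Sat(E[¬idle U ¬error]) = {s1, s3}

{s1, s3}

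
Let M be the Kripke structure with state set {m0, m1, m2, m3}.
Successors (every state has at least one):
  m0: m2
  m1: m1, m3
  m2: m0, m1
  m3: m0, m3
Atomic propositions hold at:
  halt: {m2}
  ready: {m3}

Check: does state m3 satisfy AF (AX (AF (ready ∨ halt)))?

Sat(ready ∨ halt) = {m2, m3}
AF (ready ∨ halt): least fixpoint, start Z0 = {m2, m3}, add states with every successor in Z. Z1 = {m0, m2, m3}; fixed.
Sat(AF (ready ∨ halt)) = {m0, m2, m3}
Sat(AX (AF (ready ∨ halt))) = {s : every successor in {m0, m2, m3}} = {m0, m3}
AF (AX (AF (ready ∨ halt))): least fixpoint, start Z0 = {m0, m3}, add states with every successor in Z. Already a fixed point.
Sat(AF (AX (AF (ready ∨ halt)))) = {m0, m3}
m3 ∈ Sat(AF (AX (AF (ready ∨ halt)))) = {m0, m3}, so the formula holds at m3.

Yes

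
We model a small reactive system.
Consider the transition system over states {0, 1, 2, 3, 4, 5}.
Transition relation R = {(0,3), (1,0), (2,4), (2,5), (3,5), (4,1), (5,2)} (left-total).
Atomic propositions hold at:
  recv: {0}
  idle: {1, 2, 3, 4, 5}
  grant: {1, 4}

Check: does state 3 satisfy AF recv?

AF recv: least fixpoint, start Z0 = {0}, add states with every successor in Z. Z1 = {0, 1}; Z2 = {0, 1, 4}; fixed.
Sat(AF recv) = {0, 1, 4}
3 ∉ Sat(AF recv) = {0, 1, 4}, so the formula does not hold at 3.

No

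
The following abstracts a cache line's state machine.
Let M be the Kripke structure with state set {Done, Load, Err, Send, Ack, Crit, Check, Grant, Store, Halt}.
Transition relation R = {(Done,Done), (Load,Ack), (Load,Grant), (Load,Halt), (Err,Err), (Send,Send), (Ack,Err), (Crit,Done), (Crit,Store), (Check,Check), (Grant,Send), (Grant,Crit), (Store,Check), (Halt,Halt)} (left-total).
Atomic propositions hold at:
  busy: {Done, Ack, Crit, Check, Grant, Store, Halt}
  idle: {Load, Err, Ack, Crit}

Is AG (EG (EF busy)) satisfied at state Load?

EF busy: least fixpoint, start Z0 = {Done, Ack, Crit, Check, Grant, Store, Halt}, add states with some successor in Z. Z1 = {Done, Load, Ack, Crit, Check, Grant, Store, Halt}; fixed.
Sat(EF busy) = {Done, Load, Ack, Crit, Check, Grant, Store, Halt}
EG (EF busy): greatest fixpoint, start Z0 = {Done, Load, Ack, Crit, Check, Grant, Store, Halt}, keep only states in Sat with some successor in Z. Z1 = {Done, Load, Crit, Check, Grant, Store, Halt}; fixed.
Sat(EG (EF busy)) = {Done, Load, Crit, Check, Grant, Store, Halt}
AG (EG (EF busy)): greatest fixpoint, start Z0 = {Done, Load, Crit, Check, Grant, Store, Halt}, keep only states in Sat with every successor in Z. Z1 = {Done, Crit, Check, Store, Halt}; fixed.
Sat(AG (EG (EF busy))) = {Done, Crit, Check, Store, Halt}
Load ∉ Sat(AG (EG (EF busy))) = {Done, Crit, Check, Store, Halt}, so the formula does not hold at Load.

No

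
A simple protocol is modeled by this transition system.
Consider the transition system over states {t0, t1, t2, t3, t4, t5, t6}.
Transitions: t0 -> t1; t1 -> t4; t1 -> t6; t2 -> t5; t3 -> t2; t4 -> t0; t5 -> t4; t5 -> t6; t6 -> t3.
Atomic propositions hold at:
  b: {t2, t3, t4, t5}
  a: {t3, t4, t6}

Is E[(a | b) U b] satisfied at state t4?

Yes

Sat(a | b) = {t2, t3, t4, t5, t6}
E[(a | b) U b]: least fixpoint, start Z0 = Sat(b) = {t2, t3, t4, t5}, add states in Sat(a | b) with some successor in Z. Z1 = {t2, t3, t4, t5, t6}; fixed.
Sat(E[(a | b) U b]) = {t2, t3, t4, t5, t6}
t4 ∈ Sat(E[(a | b) U b]) = {t2, t3, t4, t5, t6}, so the formula holds at t4.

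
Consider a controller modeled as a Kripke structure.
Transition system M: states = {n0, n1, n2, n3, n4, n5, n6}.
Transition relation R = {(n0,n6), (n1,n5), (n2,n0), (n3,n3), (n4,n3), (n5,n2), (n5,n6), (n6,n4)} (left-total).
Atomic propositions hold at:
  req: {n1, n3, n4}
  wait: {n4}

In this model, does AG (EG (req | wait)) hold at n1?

No

Sat(req | wait) = {n1, n3, n4}
EG (req | wait): greatest fixpoint, start Z0 = {n1, n3, n4}, keep only states in Sat with some successor in Z. Z1 = {n3, n4}; fixed.
Sat(EG (req | wait)) = {n3, n4}
AG (EG (req | wait)): greatest fixpoint, start Z0 = {n3, n4}, keep only states in Sat with every successor in Z. Already a fixed point.
Sat(AG (EG (req | wait))) = {n3, n4}
n1 ∉ Sat(AG (EG (req | wait))) = {n3, n4}, so the formula does not hold at n1.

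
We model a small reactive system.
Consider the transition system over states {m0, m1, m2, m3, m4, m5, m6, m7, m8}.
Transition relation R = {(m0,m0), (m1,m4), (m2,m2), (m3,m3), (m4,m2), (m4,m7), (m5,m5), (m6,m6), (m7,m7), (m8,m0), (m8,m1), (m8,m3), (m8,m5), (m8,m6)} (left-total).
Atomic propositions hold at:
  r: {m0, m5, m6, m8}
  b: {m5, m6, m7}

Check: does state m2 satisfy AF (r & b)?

No

Sat(r & b) = {m5, m6}
AF (r & b): least fixpoint, start Z0 = {m5, m6}, add states with every successor in Z. Already a fixed point.
Sat(AF (r & b)) = {m5, m6}
m2 ∉ Sat(AF (r & b)) = {m5, m6}, so the formula does not hold at m2.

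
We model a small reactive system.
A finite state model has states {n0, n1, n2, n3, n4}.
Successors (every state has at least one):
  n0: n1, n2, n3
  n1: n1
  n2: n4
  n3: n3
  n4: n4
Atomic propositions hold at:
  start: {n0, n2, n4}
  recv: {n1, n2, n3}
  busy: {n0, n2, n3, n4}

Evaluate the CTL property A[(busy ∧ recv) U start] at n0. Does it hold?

Sat(busy ∧ recv) = {n2, n3}
A[(busy ∧ recv) U start]: least fixpoint, start Z0 = Sat(start) = {n0, n2, n4}, add states in Sat(busy ∧ recv) with every successor in Z. Already a fixed point.
Sat(A[(busy ∧ recv) U start]) = {n0, n2, n4}
n0 ∈ Sat(A[(busy ∧ recv) U start]) = {n0, n2, n4}, so the formula holds at n0.

Yes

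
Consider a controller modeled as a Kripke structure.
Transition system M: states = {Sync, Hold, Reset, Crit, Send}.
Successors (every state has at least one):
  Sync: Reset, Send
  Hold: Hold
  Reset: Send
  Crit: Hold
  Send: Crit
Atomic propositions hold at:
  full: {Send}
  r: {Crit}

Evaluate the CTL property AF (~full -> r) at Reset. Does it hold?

Yes

Sat(~full) = {Sync, Hold, Reset, Crit}
Sat(~full -> r) = {Crit, Send}
AF (~full -> r): least fixpoint, start Z0 = {Crit, Send}, add states with every successor in Z. Z1 = {Reset, Crit, Send}; Z2 = {Sync, Reset, Crit, Send}; fixed.
Sat(AF (~full -> r)) = {Sync, Reset, Crit, Send}
Reset ∈ Sat(AF (~full -> r)) = {Sync, Reset, Crit, Send}, so the formula holds at Reset.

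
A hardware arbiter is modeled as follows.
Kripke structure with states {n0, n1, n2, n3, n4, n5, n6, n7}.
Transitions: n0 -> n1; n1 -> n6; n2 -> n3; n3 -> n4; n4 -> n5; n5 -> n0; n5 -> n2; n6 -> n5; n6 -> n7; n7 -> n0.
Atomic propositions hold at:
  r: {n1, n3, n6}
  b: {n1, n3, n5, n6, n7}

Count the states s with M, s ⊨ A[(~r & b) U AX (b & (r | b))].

Sat(~r) = {n0, n2, n4, n5, n7}
Sat(~r & b) = {n5, n7}
Sat(r | b) = {n1, n3, n5, n6, n7}
Sat(b & (r | b)) = {n1, n3, n5, n6, n7}
Sat(AX (b & (r | b))) = {s : every successor in {n1, n3, n5, n6, n7}} = {n0, n1, n2, n4, n6}
A[(~r & b) U AX (b & (r | b))]: least fixpoint, start Z0 = Sat(AX (b & (r | b))) = {n0, n1, n2, n4, n6}, add states in Sat(~r & b) with every successor in Z. Z1 = {n0, n1, n2, n4, n5, n6, n7}; fixed.
Sat(A[(~r & b) U AX (b & (r | b))]) = {n0, n1, n2, n4, n5, n6, n7}
|Sat(A[(~r & b) U AX (b & (r | b))])| = |{n0, n1, n2, n4, n5, n6, n7}| = 7.

7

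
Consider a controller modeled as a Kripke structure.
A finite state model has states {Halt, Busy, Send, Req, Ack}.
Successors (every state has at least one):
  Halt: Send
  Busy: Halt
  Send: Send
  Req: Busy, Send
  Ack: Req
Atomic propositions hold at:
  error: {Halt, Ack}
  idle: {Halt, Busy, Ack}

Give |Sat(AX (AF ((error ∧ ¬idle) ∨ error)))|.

Sat(¬idle) = {Send, Req}
Sat(error ∧ ¬idle) = ∅
Sat((error ∧ ¬idle) ∨ error) = {Halt, Ack}
AF ((error ∧ ¬idle) ∨ error): least fixpoint, start Z0 = {Halt, Ack}, add states with every successor in Z. Z1 = {Halt, Busy, Ack}; fixed.
Sat(AF ((error ∧ ¬idle) ∨ error)) = {Halt, Busy, Ack}
Sat(AX (AF ((error ∧ ¬idle) ∨ error))) = {s : every successor in {Halt, Busy, Ack}} = {Busy}
|Sat(AX (AF ((error ∧ ¬idle) ∨ error)))| = |{Busy}| = 1.

1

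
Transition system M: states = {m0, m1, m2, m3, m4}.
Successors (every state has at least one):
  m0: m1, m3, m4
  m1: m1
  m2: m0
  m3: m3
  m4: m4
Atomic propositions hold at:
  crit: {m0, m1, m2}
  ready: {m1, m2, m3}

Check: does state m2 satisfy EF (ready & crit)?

Yes

Sat(ready & crit) = {m1, m2}
EF (ready & crit): least fixpoint, start Z0 = {m1, m2}, add states with some successor in Z. Z1 = {m0, m1, m2}; fixed.
Sat(EF (ready & crit)) = {m0, m1, m2}
m2 ∈ Sat(EF (ready & crit)) = {m0, m1, m2}, so the formula holds at m2.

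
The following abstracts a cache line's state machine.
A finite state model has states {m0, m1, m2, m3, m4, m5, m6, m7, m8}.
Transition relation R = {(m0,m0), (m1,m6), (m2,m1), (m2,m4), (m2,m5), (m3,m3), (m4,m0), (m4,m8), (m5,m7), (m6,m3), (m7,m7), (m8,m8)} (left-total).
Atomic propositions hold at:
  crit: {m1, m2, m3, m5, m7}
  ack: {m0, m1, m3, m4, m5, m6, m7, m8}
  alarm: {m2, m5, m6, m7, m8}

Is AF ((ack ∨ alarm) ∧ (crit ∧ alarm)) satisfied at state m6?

Sat(ack ∨ alarm) = {m0, m1, m2, m3, m4, m5, m6, m7, m8}
Sat(crit ∧ alarm) = {m2, m5, m7}
Sat((ack ∨ alarm) ∧ (crit ∧ alarm)) = {m2, m5, m7}
AF ((ack ∨ alarm) ∧ (crit ∧ alarm)): least fixpoint, start Z0 = {m2, m5, m7}, add states with every successor in Z. Already a fixed point.
Sat(AF ((ack ∨ alarm) ∧ (crit ∧ alarm))) = {m2, m5, m7}
m6 ∉ Sat(AF ((ack ∨ alarm) ∧ (crit ∧ alarm))) = {m2, m5, m7}, so the formula does not hold at m6.

No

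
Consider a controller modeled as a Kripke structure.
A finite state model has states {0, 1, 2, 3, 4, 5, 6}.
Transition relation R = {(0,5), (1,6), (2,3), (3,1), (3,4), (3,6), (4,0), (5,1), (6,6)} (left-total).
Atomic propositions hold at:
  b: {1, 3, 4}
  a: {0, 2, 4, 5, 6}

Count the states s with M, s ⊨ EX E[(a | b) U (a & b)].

Sat(a | b) = {0, 1, 2, 3, 4, 5, 6}
Sat(a & b) = {4}
E[(a | b) U (a & b)]: least fixpoint, start Z0 = Sat((a & b)) = {4}, add states in Sat(a | b) with some successor in Z. Z1 = {3, 4}; Z2 = {2, 3, 4}; fixed.
Sat(E[(a | b) U (a & b)]) = {2, 3, 4}
Sat(EX E[(a | b) U (a & b)]) = {s : some successor in {2, 3, 4}} = {2, 3}
|Sat(EX E[(a | b) U (a & b)])| = |{2, 3}| = 2.

2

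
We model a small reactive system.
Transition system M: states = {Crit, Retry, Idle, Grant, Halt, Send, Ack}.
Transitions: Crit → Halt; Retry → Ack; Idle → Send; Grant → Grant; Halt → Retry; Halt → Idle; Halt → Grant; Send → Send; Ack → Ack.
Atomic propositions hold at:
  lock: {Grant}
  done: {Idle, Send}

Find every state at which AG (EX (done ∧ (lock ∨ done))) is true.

{Idle, Send}

Sat(lock ∨ done) = {Idle, Grant, Send}
Sat(done ∧ (lock ∨ done)) = {Idle, Send}
Sat(EX (done ∧ (lock ∨ done))) = {s : some successor in {Idle, Send}} = {Idle, Halt, Send}
AG (EX (done ∧ (lock ∨ done))): greatest fixpoint, start Z0 = {Idle, Halt, Send}, keep only states in Sat with every successor in Z. Z1 = {Idle, Send}; fixed.
Sat(AG (EX (done ∧ (lock ∨ done)))) = {Idle, Send}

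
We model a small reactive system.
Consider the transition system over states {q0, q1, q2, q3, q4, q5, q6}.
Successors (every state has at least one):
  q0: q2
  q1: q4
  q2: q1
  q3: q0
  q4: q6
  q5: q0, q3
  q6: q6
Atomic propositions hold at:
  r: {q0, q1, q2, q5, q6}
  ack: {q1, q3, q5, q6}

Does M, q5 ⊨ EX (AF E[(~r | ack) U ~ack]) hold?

Sat(~r) = {q3, q4}
Sat(~r | ack) = {q1, q3, q4, q5, q6}
Sat(~ack) = {q0, q2, q4}
E[(~r | ack) U ~ack]: least fixpoint, start Z0 = Sat(~ack) = {q0, q2, q4}, add states in Sat(~r | ack) with some successor in Z. Z1 = {q0, q1, q2, q3, q4, q5}; fixed.
Sat(E[(~r | ack) U ~ack]) = {q0, q1, q2, q3, q4, q5}
AF E[(~r | ack) U ~ack]: least fixpoint, start Z0 = {q0, q1, q2, q3, q4, q5}, add states with every successor in Z. Already a fixed point.
Sat(AF E[(~r | ack) U ~ack]) = {q0, q1, q2, q3, q4, q5}
Sat(EX (AF E[(~r | ack) U ~ack])) = {s : some successor in {q0, q1, q2, q3, q4, q5}} = {q0, q1, q2, q3, q5}
q5 ∈ Sat(EX (AF E[(~r | ack) U ~ack])) = {q0, q1, q2, q3, q5}, so the formula holds at q5.

Yes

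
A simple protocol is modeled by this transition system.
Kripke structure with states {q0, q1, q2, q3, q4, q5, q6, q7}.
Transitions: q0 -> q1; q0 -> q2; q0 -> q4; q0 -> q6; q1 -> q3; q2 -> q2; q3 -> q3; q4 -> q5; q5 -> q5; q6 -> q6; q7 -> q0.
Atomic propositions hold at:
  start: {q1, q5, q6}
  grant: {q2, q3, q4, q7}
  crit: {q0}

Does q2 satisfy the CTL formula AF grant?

Yes

AF grant: least fixpoint, start Z0 = {q2, q3, q4, q7}, add states with every successor in Z. Z1 = {q1, q2, q3, q4, q7}; fixed.
Sat(AF grant) = {q1, q2, q3, q4, q7}
q2 ∈ Sat(AF grant) = {q1, q2, q3, q4, q7}, so the formula holds at q2.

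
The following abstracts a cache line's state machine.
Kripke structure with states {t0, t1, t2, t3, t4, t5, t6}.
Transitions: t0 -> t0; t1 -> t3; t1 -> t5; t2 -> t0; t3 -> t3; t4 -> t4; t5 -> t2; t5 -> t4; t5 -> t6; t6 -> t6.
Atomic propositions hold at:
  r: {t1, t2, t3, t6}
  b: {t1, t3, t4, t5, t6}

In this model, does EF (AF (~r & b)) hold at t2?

No

Sat(~r) = {t0, t4, t5}
Sat(~r & b) = {t4, t5}
AF (~r & b): least fixpoint, start Z0 = {t4, t5}, add states with every successor in Z. Already a fixed point.
Sat(AF (~r & b)) = {t4, t5}
EF (AF (~r & b)): least fixpoint, start Z0 = {t4, t5}, add states with some successor in Z. Z1 = {t1, t4, t5}; fixed.
Sat(EF (AF (~r & b))) = {t1, t4, t5}
t2 ∉ Sat(EF (AF (~r & b))) = {t1, t4, t5}, so the formula does not hold at t2.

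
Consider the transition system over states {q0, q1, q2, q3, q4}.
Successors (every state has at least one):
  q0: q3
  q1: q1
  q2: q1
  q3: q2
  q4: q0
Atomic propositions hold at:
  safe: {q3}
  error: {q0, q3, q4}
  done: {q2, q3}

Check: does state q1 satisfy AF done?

AF done: least fixpoint, start Z0 = {q2, q3}, add states with every successor in Z. Z1 = {q0, q2, q3}; Z2 = {q0, q2, q3, q4}; fixed.
Sat(AF done) = {q0, q2, q3, q4}
q1 ∉ Sat(AF done) = {q0, q2, q3, q4}, so the formula does not hold at q1.

No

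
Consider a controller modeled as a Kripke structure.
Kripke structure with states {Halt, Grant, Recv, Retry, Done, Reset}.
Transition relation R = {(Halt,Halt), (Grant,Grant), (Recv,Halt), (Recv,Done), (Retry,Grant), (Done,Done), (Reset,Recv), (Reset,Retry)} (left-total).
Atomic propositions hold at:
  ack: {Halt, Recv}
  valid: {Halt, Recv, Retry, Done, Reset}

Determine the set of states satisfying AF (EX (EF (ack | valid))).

Sat(ack | valid) = {Halt, Recv, Retry, Done, Reset}
EF (ack | valid): least fixpoint, start Z0 = {Halt, Recv, Retry, Done, Reset}, add states with some successor in Z. Already a fixed point.
Sat(EF (ack | valid)) = {Halt, Recv, Retry, Done, Reset}
Sat(EX (EF (ack | valid))) = {s : some successor in {Halt, Recv, Retry, Done, Reset}} = {Halt, Recv, Done, Reset}
AF (EX (EF (ack | valid))): least fixpoint, start Z0 = {Halt, Recv, Done, Reset}, add states with every successor in Z. Already a fixed point.
Sat(AF (EX (EF (ack | valid)))) = {Halt, Recv, Done, Reset}

{Halt, Recv, Done, Reset}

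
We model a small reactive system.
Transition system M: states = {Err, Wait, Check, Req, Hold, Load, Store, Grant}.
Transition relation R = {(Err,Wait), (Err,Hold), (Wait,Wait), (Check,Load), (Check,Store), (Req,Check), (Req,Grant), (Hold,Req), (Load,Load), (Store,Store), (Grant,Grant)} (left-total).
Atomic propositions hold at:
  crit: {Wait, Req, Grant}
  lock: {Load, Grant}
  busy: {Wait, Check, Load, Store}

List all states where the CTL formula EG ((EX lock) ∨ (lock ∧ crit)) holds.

{Check, Req, Load, Grant}

Sat(EX lock) = {s : some successor in {Load, Grant}} = {Check, Req, Load, Grant}
Sat(lock ∧ crit) = {Grant}
Sat((EX lock) ∨ (lock ∧ crit)) = {Check, Req, Load, Grant}
EG ((EX lock) ∨ (lock ∧ crit)): greatest fixpoint, start Z0 = {Check, Req, Load, Grant}, keep only states in Sat with some successor in Z. Already a fixed point.
Sat(EG ((EX lock) ∨ (lock ∧ crit))) = {Check, Req, Load, Grant}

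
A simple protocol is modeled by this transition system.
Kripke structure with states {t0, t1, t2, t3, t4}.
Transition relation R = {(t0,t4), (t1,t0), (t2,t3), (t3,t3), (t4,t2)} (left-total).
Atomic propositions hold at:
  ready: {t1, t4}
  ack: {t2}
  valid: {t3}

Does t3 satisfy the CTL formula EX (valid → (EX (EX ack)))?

No

Sat(EX ack) = {s : some successor in {t2}} = {t4}
Sat(EX (EX ack)) = {s : some successor in {t4}} = {t0}
Sat(valid → (EX (EX ack))) = {t0, t1, t2, t4}
Sat(EX (valid → (EX (EX ack)))) = {s : some successor in {t0, t1, t2, t4}} = {t0, t1, t4}
t3 ∉ Sat(EX (valid → (EX (EX ack)))) = {t0, t1, t4}, so the formula does not hold at t3.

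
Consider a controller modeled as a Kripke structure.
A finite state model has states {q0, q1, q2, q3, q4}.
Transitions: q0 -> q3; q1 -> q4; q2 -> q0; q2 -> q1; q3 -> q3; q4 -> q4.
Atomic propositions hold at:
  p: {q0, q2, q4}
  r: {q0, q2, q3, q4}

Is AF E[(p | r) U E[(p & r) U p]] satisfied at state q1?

Sat(p | r) = {q0, q2, q3, q4}
Sat(p & r) = {q0, q2, q4}
E[(p & r) U p]: least fixpoint, start Z0 = Sat(p) = {q0, q2, q4}, add states in Sat(p & r) with some successor in Z. Already a fixed point.
Sat(E[(p & r) U p]) = {q0, q2, q4}
E[(p | r) U E[(p & r) U p]]: least fixpoint, start Z0 = Sat(E[(p & r) U p]) = {q0, q2, q4}, add states in Sat(p | r) with some successor in Z. Already a fixed point.
Sat(E[(p | r) U E[(p & r) U p]]) = {q0, q2, q4}
AF E[(p | r) U E[(p & r) U p]]: least fixpoint, start Z0 = {q0, q2, q4}, add states with every successor in Z. Z1 = {q0, q1, q2, q4}; fixed.
Sat(AF E[(p | r) U E[(p & r) U p]]) = {q0, q1, q2, q4}
q1 ∈ Sat(AF E[(p | r) U E[(p & r) U p]]) = {q0, q1, q2, q4}, so the formula holds at q1.

Yes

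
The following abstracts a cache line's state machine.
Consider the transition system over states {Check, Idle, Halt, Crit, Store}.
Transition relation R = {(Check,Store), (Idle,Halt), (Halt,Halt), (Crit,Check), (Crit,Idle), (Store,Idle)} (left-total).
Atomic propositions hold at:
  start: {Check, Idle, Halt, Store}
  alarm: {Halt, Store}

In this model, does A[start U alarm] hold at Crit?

A[start U alarm]: least fixpoint, start Z0 = Sat(alarm) = {Halt, Store}, add states in Sat(start) with every successor in Z. Z1 = {Check, Idle, Halt, Store}; fixed.
Sat(A[start U alarm]) = {Check, Idle, Halt, Store}
Crit ∉ Sat(A[start U alarm]) = {Check, Idle, Halt, Store}, so the formula does not hold at Crit.

No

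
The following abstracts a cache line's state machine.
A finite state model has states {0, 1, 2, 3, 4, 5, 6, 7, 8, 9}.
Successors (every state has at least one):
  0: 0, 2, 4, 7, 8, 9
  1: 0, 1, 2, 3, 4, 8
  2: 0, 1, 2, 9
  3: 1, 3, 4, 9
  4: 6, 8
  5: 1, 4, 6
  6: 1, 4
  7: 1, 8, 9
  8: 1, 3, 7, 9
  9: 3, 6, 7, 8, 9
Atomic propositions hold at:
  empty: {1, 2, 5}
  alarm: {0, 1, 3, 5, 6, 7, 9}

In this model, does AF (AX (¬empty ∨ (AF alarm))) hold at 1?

Sat(¬empty) = {0, 3, 4, 6, 7, 8, 9}
AF alarm: least fixpoint, start Z0 = {0, 1, 3, 5, 6, 7, 9}, add states with every successor in Z. Z1 = {0, 1, 3, 5, 6, 7, 8, 9}; Z2 = {0, 1, 3, 4, 5, 6, 7, 8, 9}; fixed.
Sat(AF alarm) = {0, 1, 3, 4, 5, 6, 7, 8, 9}
Sat(¬empty ∨ (AF alarm)) = {0, 1, 3, 4, 5, 6, 7, 8, 9}
Sat(AX (¬empty ∨ (AF alarm))) = {s : every successor in {0, 1, 3, 4, 5, 6, 7, 8, 9}} = {3, 4, 5, 6, 7, 8, 9}
AF (AX (¬empty ∨ (AF alarm))): least fixpoint, start Z0 = {3, 4, 5, 6, 7, 8, 9}, add states with every successor in Z. Already a fixed point.
Sat(AF (AX (¬empty ∨ (AF alarm)))) = {3, 4, 5, 6, 7, 8, 9}
1 ∉ Sat(AF (AX (¬empty ∨ (AF alarm)))) = {3, 4, 5, 6, 7, 8, 9}, so the formula does not hold at 1.

No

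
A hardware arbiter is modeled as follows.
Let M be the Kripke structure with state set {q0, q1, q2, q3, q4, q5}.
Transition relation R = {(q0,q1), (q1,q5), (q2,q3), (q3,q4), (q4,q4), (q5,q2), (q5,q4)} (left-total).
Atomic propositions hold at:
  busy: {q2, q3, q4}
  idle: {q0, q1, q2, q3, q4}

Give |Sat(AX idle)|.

5

Sat(AX idle) = {s : every successor in {q0, q1, q2, q3, q4}} = {q0, q2, q3, q4, q5}
|Sat(AX idle)| = |{q0, q2, q3, q4, q5}| = 5.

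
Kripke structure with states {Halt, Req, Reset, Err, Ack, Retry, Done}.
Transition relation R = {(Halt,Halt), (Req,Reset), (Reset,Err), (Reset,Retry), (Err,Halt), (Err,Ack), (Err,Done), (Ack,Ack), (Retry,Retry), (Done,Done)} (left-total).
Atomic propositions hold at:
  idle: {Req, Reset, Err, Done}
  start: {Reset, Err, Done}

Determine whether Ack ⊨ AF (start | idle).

No

Sat(start | idle) = {Req, Reset, Err, Done}
AF (start | idle): least fixpoint, start Z0 = {Req, Reset, Err, Done}, add states with every successor in Z. Already a fixed point.
Sat(AF (start | idle)) = {Req, Reset, Err, Done}
Ack ∉ Sat(AF (start | idle)) = {Req, Reset, Err, Done}, so the formula does not hold at Ack.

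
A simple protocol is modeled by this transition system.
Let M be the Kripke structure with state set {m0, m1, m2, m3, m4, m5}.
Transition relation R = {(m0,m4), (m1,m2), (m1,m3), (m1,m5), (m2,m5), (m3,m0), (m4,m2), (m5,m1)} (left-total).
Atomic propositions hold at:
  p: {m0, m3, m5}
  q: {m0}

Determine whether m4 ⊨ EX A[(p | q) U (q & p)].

Sat(p | q) = {m0, m3, m5}
Sat(q & p) = {m0}
A[(p | q) U (q & p)]: least fixpoint, start Z0 = Sat((q & p)) = {m0}, add states in Sat(p | q) with every successor in Z. Z1 = {m0, m3}; fixed.
Sat(A[(p | q) U (q & p)]) = {m0, m3}
Sat(EX A[(p | q) U (q & p)]) = {s : some successor in {m0, m3}} = {m1, m3}
m4 ∉ Sat(EX A[(p | q) U (q & p)]) = {m1, m3}, so the formula does not hold at m4.

No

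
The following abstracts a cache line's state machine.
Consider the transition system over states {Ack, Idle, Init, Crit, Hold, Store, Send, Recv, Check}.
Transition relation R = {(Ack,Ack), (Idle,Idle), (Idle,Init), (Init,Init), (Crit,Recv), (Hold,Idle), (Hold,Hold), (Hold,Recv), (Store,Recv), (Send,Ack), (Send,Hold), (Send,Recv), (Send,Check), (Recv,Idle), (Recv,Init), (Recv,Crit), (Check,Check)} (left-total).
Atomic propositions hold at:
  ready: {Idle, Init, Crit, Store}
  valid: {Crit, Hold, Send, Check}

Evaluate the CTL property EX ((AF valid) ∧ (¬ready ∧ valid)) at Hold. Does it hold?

AF valid: least fixpoint, start Z0 = {Crit, Hold, Send, Check}, add states with every successor in Z. Already a fixed point.
Sat(AF valid) = {Crit, Hold, Send, Check}
Sat(¬ready) = {Ack, Hold, Send, Recv, Check}
Sat(¬ready ∧ valid) = {Hold, Send, Check}
Sat((AF valid) ∧ (¬ready ∧ valid)) = {Hold, Send, Check}
Sat(EX ((AF valid) ∧ (¬ready ∧ valid))) = {s : some successor in {Hold, Send, Check}} = {Hold, Send, Check}
Hold ∈ Sat(EX ((AF valid) ∧ (¬ready ∧ valid))) = {Hold, Send, Check}, so the formula holds at Hold.

Yes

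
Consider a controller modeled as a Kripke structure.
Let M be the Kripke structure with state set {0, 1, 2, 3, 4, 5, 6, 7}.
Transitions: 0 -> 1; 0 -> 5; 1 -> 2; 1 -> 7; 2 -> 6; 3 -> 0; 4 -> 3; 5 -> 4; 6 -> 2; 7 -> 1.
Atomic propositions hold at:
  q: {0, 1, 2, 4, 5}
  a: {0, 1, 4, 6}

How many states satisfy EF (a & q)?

6

Sat(a & q) = {0, 1, 4}
EF (a & q): least fixpoint, start Z0 = {0, 1, 4}, add states with some successor in Z. Z1 = {0, 1, 3, 4, 5, 7}; fixed.
Sat(EF (a & q)) = {0, 1, 3, 4, 5, 7}
|Sat(EF (a & q))| = |{0, 1, 3, 4, 5, 7}| = 6.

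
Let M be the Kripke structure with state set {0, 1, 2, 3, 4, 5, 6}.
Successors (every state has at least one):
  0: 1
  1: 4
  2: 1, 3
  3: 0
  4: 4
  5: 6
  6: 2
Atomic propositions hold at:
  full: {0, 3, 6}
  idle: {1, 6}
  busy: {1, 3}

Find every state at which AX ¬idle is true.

Sat(¬idle) = {0, 2, 3, 4, 5}
Sat(AX ¬idle) = {s : every successor in {0, 2, 3, 4, 5}} = {1, 3, 4, 6}

{1, 3, 4, 6}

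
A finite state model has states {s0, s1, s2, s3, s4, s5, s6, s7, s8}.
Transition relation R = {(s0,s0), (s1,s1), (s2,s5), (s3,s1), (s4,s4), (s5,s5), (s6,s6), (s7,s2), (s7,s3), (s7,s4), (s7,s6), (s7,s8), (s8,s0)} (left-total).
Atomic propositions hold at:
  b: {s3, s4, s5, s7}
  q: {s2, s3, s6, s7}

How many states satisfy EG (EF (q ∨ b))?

5

Sat(q ∨ b) = {s2, s3, s4, s5, s6, s7}
EF (q ∨ b): least fixpoint, start Z0 = {s2, s3, s4, s5, s6, s7}, add states with some successor in Z. Already a fixed point.
Sat(EF (q ∨ b)) = {s2, s3, s4, s5, s6, s7}
EG (EF (q ∨ b)): greatest fixpoint, start Z0 = {s2, s3, s4, s5, s6, s7}, keep only states in Sat with some successor in Z. Z1 = {s2, s4, s5, s6, s7}; fixed.
Sat(EG (EF (q ∨ b))) = {s2, s4, s5, s6, s7}
|Sat(EG (EF (q ∨ b)))| = |{s2, s4, s5, s6, s7}| = 5.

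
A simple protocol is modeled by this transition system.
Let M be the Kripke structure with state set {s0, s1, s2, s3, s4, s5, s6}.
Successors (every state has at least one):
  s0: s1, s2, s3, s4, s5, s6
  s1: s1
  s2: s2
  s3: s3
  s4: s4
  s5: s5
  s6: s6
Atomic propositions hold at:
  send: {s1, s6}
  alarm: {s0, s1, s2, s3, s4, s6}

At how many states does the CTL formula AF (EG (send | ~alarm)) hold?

Sat(~alarm) = {s5}
Sat(send | ~alarm) = {s1, s5, s6}
EG (send | ~alarm): greatest fixpoint, start Z0 = {s1, s5, s6}, keep only states in Sat with some successor in Z. Already a fixed point.
Sat(EG (send | ~alarm)) = {s1, s5, s6}
AF (EG (send | ~alarm)): least fixpoint, start Z0 = {s1, s5, s6}, add states with every successor in Z. Already a fixed point.
Sat(AF (EG (send | ~alarm))) = {s1, s5, s6}
|Sat(AF (EG (send | ~alarm)))| = |{s1, s5, s6}| = 3.

3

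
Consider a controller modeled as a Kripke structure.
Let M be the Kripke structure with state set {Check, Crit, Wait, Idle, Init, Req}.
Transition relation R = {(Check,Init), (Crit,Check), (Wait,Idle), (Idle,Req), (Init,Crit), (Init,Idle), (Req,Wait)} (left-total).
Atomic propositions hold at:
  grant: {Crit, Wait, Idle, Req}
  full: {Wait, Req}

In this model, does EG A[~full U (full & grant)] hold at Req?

Sat(~full) = {Check, Crit, Idle, Init}
Sat(full & grant) = {Wait, Req}
A[~full U (full & grant)]: least fixpoint, start Z0 = Sat((full & grant)) = {Wait, Req}, add states in Sat(~full) with every successor in Z. Z1 = {Wait, Idle, Req}; fixed.
Sat(A[~full U (full & grant)]) = {Wait, Idle, Req}
EG A[~full U (full & grant)]: greatest fixpoint, start Z0 = {Wait, Idle, Req}, keep only states in Sat with some successor in Z. Already a fixed point.
Sat(EG A[~full U (full & grant)]) = {Wait, Idle, Req}
Req ∈ Sat(EG A[~full U (full & grant)]) = {Wait, Idle, Req}, so the formula holds at Req.

Yes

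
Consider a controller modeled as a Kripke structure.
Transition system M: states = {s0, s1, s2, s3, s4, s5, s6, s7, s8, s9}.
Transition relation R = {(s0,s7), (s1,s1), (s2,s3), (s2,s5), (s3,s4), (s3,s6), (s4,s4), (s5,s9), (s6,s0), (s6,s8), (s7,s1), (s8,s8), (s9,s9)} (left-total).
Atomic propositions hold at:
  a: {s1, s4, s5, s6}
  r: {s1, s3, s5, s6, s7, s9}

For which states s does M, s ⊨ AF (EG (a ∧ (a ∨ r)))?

Sat(a ∨ r) = {s1, s3, s4, s5, s6, s7, s9}
Sat(a ∧ (a ∨ r)) = {s1, s4, s5, s6}
EG (a ∧ (a ∨ r)): greatest fixpoint, start Z0 = {s1, s4, s5, s6}, keep only states in Sat with some successor in Z. Z1 = {s1, s4}; fixed.
Sat(EG (a ∧ (a ∨ r))) = {s1, s4}
AF (EG (a ∧ (a ∨ r))): least fixpoint, start Z0 = {s1, s4}, add states with every successor in Z. Z1 = {s1, s4, s7}; Z2 = {s0, s1, s4, s7}; fixed.
Sat(AF (EG (a ∧ (a ∨ r)))) = {s0, s1, s4, s7}

{s0, s1, s4, s7}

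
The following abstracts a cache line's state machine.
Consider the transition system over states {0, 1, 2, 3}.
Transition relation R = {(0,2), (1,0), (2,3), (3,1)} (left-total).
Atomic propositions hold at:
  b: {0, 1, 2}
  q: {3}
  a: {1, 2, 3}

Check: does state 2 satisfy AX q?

Yes

Sat(AX q) = {s : every successor in {3}} = {2}
2 ∈ Sat(AX q) = {2}, so the formula holds at 2.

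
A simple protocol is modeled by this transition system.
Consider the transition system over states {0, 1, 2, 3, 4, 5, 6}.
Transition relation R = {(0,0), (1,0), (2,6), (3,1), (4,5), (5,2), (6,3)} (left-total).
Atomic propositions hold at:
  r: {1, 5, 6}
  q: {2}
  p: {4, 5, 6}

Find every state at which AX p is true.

Sat(AX p) = {s : every successor in {4, 5, 6}} = {2, 4}

{2, 4}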